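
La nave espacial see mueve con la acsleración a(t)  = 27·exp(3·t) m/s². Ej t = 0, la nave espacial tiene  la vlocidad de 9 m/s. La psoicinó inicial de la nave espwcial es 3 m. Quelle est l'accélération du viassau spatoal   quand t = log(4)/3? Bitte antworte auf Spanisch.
De la ecuación de la aceleración a(t) = 27·exp(3·t), sustituimos t = log(4)/3 para obtener a = 108.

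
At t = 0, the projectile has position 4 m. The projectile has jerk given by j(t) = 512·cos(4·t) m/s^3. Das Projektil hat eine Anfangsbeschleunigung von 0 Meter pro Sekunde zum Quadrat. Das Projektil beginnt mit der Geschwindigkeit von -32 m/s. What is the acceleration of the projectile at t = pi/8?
Starting from jerk j(t) = 512·cos(4·t), we take 1 antiderivative. Integrating jerk and using the initial condition a(0) = 0, we get a(t) = 128·sin(4·t). Using a(t) = 128·sin(4·t) and substituting t = pi/8, we find a = 128.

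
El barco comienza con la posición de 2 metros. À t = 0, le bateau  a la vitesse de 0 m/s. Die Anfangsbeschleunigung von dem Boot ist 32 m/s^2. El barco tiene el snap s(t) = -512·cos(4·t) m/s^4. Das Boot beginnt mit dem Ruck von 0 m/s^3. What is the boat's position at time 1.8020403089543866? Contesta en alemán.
Wir müssen unsere Gleichung für den Snap s(t) = -512·cos(4·t) 4-mal integrieren. Mit ∫s(t)dt und Anwendung von j(0) = 0, finden wir j(t) = -128·sin(4·t). Durch Integration von dem Ruck und Verwendung der Anfangsbedingung a(0) = 32, erhalten wir a(t) = 32·cos(4·t). Das Integral von der Beschleunigung ist die Geschwindigkeit. Mit v(0) = 0 erhalten wir v(t) = 8·sin(4·t). Durch Integration von der Geschwindigkeit und Verwendung der Anfangsbedingung x(0) = 2, erhalten wir x(t) = 4 - 2·cos(4·t). Mit x(t) = 4 - 2·cos(4·t) und Einsetzen von t = 1.8020403089543866, finden wir x = 2.79629236780545.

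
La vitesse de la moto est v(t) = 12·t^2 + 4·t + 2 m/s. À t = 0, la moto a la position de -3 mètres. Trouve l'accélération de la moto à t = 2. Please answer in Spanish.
Debemos derivar nuestra ecuación de la velocidad v(t) = 12·t^2 + 4·t + 2 1 vez. Derivando la velocidad, obtenemos la aceleración: a(t) = 24·t + 4. De la ecuación de la aceleración a(t) = 24·t + 4, sustituimos t = 2 para obtener a = 52.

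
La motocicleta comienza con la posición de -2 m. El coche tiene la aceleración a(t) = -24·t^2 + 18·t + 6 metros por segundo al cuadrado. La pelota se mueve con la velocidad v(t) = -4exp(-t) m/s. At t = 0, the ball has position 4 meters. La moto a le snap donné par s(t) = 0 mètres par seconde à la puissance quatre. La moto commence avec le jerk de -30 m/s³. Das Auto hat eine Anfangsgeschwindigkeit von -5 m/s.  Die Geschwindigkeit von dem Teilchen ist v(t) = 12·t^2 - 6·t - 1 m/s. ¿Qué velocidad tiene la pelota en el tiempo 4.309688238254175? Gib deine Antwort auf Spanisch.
Usando v(t) = -4·exp(-t) y sustituyendo t = 4.309688238254175, encontramos v = -0.0537509532561072.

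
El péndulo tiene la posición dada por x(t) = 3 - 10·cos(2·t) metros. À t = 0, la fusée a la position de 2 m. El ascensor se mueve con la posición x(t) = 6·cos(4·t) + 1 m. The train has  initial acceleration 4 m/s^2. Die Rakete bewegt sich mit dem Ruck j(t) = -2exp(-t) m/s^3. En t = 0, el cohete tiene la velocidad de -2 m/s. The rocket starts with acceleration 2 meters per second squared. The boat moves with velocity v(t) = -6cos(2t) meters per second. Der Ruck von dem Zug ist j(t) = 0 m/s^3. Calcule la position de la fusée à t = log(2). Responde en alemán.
Wir müssen unsere Gleichung für den Ruck j(t) = -2·exp(-t) 3-mal integrieren. Die Stammfunktion von dem Ruck ist die Beschleunigung. Mit a(0) = 2 erhalten wir a(t) = 2·exp(-t). Das Integral von der Beschleunigung ist die Geschwindigkeit. Mit v(0) = -2 erhalten wir v(t) = -2·exp(-t). Mit ∫v(t)dt und Anwendung von x(0) = 2, finden wir x(t) = 2·exp(-t). Wir haben die Position x(t) = 2·exp(-t). Durch Einsetzen von t = log(2): x(log(2)) = 1.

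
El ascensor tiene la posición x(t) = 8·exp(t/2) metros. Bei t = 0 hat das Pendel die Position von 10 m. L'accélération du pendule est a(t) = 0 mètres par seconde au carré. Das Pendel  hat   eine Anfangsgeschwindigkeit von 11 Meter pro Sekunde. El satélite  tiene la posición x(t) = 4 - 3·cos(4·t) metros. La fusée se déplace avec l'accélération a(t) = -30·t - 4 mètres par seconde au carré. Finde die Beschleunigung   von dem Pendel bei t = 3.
Wir haben die Beschleunigung a(t) = 0. Durch Einsetzen von t = 3: a(3) = 0.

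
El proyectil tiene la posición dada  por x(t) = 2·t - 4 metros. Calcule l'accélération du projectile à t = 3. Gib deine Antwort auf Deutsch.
Wir müssen unsere Gleichung für die Position x(t) = 2·t - 4 2-mal ableiten. Durch Ableiten von der Position erhalten wir die Geschwindigkeit: v(t) = 2. Durch Ableiten von der Geschwindigkeit erhalten wir die Beschleunigung: a(t) = 0. Mit a(t) = 0 und Einsetzen von t = 3, finden wir a = 0.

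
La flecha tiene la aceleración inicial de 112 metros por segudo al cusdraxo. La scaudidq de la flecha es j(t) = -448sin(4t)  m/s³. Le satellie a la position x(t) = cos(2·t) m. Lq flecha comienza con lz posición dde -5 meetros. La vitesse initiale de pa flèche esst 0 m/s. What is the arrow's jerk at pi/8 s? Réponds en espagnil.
Usando j(t) = -448·sin(4·t) y sustituyendo t = pi/8, encontramos j = -448.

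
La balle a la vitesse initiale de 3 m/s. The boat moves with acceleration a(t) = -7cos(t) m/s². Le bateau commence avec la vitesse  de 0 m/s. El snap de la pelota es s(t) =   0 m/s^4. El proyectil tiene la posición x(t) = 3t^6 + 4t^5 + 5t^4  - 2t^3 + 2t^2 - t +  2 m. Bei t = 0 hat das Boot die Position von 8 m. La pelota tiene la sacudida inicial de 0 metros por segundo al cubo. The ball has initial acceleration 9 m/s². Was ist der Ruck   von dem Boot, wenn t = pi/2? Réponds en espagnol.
Partiendo de la aceleración a(t) = -7·cos(t), tomamos 1 derivada. Tomando d/dt de a(t), encontramos j(t) = 7·sin(t). Tenemos la sacudida j(t) = 7·sin(t). Sustituyendo t = pi/2: j(pi/2) = 7.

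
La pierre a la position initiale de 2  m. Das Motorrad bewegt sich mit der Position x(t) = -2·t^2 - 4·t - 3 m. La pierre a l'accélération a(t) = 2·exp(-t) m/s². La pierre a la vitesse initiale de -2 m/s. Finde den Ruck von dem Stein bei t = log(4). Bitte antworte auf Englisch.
Starting from acceleration a(t) = 2·exp(-t), we take 1 derivative. Differentiating acceleration, we get jerk: j(t) = -2·exp(-t). From the given jerk equation j(t) = -2·exp(-t), we substitute t = log(4) to get j = -1/2.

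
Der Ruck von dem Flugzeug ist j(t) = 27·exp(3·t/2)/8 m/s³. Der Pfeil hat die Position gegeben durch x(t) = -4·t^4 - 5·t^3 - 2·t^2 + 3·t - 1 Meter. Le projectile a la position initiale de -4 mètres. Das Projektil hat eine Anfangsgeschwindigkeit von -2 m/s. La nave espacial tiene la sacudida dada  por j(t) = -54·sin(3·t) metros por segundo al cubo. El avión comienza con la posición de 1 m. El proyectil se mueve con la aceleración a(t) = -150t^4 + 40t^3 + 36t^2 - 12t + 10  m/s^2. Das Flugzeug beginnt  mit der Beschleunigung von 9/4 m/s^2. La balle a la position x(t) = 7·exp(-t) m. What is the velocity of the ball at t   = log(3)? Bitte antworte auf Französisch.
Nous devons dériver notre équation de la position x(t) = 7·exp(-t) 1 fois. En dérivant la position, nous obtenons la vitesse: v(t) = -7·exp(-t). En utilisant v(t) = -7·exp(-t) et en substituant t = log(3), nous trouvons v = -7/3.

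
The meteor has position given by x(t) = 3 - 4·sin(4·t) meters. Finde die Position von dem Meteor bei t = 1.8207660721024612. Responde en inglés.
From the given position equation x(t) = 3 - 4·sin(4·t), we substitute t = 1.8207660721024612 to get x = -0.365622367703247.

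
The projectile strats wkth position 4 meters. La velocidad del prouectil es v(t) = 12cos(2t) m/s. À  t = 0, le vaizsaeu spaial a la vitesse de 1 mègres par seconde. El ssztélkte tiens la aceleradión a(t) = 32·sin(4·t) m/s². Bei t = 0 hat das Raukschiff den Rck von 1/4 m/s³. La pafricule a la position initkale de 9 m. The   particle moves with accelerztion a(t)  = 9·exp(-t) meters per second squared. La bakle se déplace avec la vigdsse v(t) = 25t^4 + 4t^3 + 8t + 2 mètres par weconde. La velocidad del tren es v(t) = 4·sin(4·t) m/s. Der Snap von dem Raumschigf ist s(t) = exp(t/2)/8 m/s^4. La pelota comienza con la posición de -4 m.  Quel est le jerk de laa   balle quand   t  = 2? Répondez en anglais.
Starting from velocity v(t) = 25·t^4 + 4·t^3 + 8·t + 2, we take 2 derivatives. Taking d/dt of v(t), we find a(t) = 100·t^3 + 12·t^2 + 8. Differentiating acceleration, we get jerk: j(t) = 300·t^2 + 24·t. We have jerk j(t) = 300·t^2 + 24·t. Substituting t = 2: j(2) = 1248.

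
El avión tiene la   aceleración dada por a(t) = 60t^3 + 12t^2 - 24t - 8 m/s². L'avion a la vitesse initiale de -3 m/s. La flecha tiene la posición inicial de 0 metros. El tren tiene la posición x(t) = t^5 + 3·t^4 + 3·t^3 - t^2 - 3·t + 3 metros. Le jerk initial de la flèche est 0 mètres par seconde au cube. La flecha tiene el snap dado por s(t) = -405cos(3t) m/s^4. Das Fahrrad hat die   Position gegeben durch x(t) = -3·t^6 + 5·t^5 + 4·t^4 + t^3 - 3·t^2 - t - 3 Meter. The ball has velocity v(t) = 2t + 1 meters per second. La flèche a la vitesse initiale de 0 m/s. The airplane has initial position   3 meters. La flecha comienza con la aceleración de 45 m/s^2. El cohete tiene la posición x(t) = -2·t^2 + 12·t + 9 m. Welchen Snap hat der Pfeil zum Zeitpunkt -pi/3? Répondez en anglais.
We have snap s(t) = -405·cos(3·t). Substituting t = -pi/3: s(-pi/3) = 405.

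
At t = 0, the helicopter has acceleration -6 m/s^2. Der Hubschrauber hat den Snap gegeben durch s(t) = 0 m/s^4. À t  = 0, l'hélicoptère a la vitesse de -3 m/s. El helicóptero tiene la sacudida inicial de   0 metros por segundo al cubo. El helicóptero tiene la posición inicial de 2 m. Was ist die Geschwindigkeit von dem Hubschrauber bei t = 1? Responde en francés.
En partant du snap s(t) = 0, nous prenons 3 primitives. En prenant ∫s(t)dt et en appliquant j(0) = 0, nous trouvons j(t) = 0. La primitive du jerk, avec a(0) = -6, donne l'accélération: a(t) = -6. L'intégrale de l'accélération, avec v(0) = -3, donne la vitesse: v(t) = -6·t - 3. En utilisant v(t) = -6·t - 3 et en substituant t = 1, nous trouvons v = -9.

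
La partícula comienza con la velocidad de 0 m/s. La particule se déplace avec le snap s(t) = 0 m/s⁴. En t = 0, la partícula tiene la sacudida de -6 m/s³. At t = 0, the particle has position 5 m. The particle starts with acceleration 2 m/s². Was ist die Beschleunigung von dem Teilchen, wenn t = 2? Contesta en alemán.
Ausgehend von dem Snap s(t) = 0, nehmen wir 2 Stammfunktionen. Die Stammfunktion von dem Snap ist der Ruck. Mit j(0) = -6 erhalten wir j(t) = -6. Mit ∫j(t)dt und Anwendung von a(0) = 2, finden wir a(t) = 2 - 6·t. Wir haben die Beschleunigung a(t) = 2 - 6·t. Durch Einsetzen von t = 2: a(2) = -10.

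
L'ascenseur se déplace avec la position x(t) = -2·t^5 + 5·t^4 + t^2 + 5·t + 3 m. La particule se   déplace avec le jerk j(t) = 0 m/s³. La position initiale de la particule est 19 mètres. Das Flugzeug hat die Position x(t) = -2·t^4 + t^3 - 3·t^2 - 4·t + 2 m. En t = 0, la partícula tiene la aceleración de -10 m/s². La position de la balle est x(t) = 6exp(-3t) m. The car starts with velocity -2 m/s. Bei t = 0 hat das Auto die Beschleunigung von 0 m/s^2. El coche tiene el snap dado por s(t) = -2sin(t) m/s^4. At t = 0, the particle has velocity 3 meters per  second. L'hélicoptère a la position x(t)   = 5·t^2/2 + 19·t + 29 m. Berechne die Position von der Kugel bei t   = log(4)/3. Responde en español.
Tenemos la posición x(t) = 6·exp(-3·t). Sustituyendo t = log(4)/3: x(log(4)/3) = 3/2.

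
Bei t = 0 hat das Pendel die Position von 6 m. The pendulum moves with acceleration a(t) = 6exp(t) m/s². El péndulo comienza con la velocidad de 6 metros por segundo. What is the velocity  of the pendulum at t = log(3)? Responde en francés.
Nous devons intégrer notre équation de l'accélération a(t) = 6·exp(t) 1 fois. En intégrant l'accélération et en utilisant la condition initiale v(0) = 6, nous obtenons v(t) = 6·exp(t). De l'équation de la vitesse v(t) = 6·exp(t), nous substituons t = log(3) pour obtenir v = 18.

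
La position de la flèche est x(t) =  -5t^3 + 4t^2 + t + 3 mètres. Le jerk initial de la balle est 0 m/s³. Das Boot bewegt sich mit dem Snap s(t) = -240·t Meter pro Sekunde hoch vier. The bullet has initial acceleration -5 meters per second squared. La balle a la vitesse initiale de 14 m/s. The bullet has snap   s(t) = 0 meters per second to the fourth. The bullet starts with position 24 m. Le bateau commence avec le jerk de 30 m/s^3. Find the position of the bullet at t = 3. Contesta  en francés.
Nous devons trouver la primitive de notre équation du snap s(t) = 0 4 fois. En prenant ∫s(t)dt et en appliquant j(0) = 0, nous trouvons j(t) = 0. En prenant ∫j(t)dt et en appliquant a(0) = -5, nous trouvons a(t) = -5. La primitive de l'accélération, avec v(0) = 14, donne la vitesse: v(t) = 14 - 5·t. La primitive de la vitesse, avec x(0) = 24, donne la position: x(t) = -5·t^2/2 + 14·t + 24. De l'équation de la position x(t) = -5·t^2/2 + 14·t + 24, nous substituons t = 3 pour obtenir x = 87/2.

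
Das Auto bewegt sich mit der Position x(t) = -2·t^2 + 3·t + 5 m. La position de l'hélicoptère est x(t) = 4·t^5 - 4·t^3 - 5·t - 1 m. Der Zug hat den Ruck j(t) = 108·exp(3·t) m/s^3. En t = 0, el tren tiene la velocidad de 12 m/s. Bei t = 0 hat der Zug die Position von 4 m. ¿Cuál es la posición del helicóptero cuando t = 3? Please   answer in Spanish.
Tenemos la posición x(t) = 4·t^5 - 4·t^3 - 5·t - 1. Sustituyendo t = 3: x(3) = 848.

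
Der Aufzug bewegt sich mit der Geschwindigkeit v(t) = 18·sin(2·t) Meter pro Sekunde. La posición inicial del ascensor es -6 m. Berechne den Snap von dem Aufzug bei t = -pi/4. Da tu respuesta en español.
Partiendo de la velocidad v(t) = 18·sin(2·t), tomamos 3 derivadas. Tomando d/dt de v(t), encontramos a(t) = 36·cos(2·t). La derivada de la aceleración da la sacudida: j(t) = -72·sin(2·t). Derivando la sacudida, obtenemos el snap: s(t) = -144·cos(2·t). Usando s(t) = -144·cos(2·t) y sustituyendo t = -pi/4, encontramos s = 0.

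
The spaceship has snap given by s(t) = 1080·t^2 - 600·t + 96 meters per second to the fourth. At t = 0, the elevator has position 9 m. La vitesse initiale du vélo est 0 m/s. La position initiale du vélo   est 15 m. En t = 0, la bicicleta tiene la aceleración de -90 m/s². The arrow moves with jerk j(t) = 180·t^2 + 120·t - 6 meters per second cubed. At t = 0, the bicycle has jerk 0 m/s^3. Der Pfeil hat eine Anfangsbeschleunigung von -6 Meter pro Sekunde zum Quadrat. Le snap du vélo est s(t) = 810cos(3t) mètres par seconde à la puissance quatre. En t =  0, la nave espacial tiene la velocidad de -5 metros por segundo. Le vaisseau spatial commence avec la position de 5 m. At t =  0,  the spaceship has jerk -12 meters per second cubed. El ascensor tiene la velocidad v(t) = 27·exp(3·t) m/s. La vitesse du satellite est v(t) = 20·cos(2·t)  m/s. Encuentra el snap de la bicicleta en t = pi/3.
De la ecuación del snap s(t) = 810·cos(3·t), sustituimos t = pi/3 para obtener s = -810.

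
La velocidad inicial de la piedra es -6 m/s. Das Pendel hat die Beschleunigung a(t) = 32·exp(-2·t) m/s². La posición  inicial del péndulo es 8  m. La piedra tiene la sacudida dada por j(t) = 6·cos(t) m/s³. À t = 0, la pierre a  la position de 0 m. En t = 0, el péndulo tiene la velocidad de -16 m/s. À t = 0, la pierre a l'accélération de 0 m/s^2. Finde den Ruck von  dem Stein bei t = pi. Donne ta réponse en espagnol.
Tenemos la sacudida j(t) = 6·cos(t). Sustituyendo t = pi: j(pi) = -6.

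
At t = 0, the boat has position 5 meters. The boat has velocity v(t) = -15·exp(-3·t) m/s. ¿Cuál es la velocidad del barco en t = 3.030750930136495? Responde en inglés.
From the given velocity equation v(t) = -15·exp(-3·t), we substitute t = 3.030750930136495 to get v = -0.00168801399948790.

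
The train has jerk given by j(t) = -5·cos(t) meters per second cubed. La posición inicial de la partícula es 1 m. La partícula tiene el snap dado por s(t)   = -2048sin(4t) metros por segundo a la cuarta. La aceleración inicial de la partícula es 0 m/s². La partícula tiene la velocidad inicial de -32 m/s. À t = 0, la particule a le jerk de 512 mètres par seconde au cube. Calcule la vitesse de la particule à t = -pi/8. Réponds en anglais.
Starting from snap s(t) = -2048·sin(4·t), we take 3 antiderivatives. The antiderivative of snap, with j(0) = 512, gives jerk: j(t) = 512·cos(4·t). The integral of jerk is acceleration. Using a(0) = 0, we get a(t) = 128·sin(4·t). Finding the integral of a(t) and using v(0) = -32: v(t) = -32·cos(4·t). Using v(t) = -32·cos(4·t) and substituting t = -pi/8, we find v = 0.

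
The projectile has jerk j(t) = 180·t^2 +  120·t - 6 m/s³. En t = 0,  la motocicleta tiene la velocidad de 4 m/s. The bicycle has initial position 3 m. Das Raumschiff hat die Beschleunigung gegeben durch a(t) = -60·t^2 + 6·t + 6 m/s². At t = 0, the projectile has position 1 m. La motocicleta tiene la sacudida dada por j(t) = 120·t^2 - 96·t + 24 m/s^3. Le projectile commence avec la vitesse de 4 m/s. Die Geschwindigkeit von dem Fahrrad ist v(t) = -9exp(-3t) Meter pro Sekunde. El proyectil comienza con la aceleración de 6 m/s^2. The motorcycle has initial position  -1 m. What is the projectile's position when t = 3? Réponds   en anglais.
To find the answer, we compute 3 antiderivatives of j(t) = 180·t^2 + 120·t - 6. Integrating jerk and using the initial condition a(0) = 6, we get a(t) = 60·t^3 + 60·t^2 - 6·t + 6. Taking ∫a(t)dt and applying v(0) = 4, we find v(t) = 15·t^4 + 20·t^3 - 3·t^2 + 6·t + 4. The antiderivative of velocity is position. Using x(0) = 1, we get x(t) = 3·t^5 + 5·t^4 - t^3 + 3·t^2 + 4·t + 1. Using x(t) = 3·t^5 + 5·t^4 - t^3 + 3·t^2 + 4·t + 1 and substituting t = 3, we find x = 1147.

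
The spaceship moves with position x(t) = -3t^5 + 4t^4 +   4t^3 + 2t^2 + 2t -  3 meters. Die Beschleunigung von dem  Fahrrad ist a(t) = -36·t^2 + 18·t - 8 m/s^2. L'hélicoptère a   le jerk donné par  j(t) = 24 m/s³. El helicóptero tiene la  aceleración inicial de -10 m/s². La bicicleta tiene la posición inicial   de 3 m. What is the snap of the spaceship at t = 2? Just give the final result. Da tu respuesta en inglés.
The snap at t = 2 is s = -624.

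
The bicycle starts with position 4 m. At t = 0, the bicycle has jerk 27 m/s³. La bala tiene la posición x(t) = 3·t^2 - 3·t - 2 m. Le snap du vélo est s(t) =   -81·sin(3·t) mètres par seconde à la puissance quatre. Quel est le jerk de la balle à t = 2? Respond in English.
We must differentiate our position equation x(t) = 3·t^2 - 3·t - 2 3 times. Differentiating position, we get velocity: v(t) = 6·t - 3. Taking d/dt of v(t), we find a(t) = 6. Taking d/dt of a(t), we find j(t) = 0. From the given jerk equation j(t) = 0, we substitute t = 2 to get j = 0.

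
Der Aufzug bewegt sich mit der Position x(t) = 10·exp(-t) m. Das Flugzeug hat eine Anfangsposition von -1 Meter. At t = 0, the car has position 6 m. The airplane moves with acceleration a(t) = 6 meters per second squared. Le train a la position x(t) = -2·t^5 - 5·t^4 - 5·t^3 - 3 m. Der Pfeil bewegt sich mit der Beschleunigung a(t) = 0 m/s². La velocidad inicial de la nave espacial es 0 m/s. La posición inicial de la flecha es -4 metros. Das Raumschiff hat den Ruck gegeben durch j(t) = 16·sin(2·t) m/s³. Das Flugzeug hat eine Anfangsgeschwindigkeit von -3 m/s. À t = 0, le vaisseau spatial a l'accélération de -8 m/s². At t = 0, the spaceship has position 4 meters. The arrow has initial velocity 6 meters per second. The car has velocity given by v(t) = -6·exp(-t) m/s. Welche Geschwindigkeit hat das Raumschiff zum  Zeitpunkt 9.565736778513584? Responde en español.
Partiendo de la sacudida j(t) = 16·sin(2·t), tomamos 2 antiderivadas. Integrando la sacudida y usando la condición inicial a(0) = -8, obtenemos a(t) = -8·cos(2·t). Tomando ∫a(t)dt y aplicando v(0) = 0, encontramos v(t) = -4·sin(2·t). De la ecuación de la velocidad v(t) = -4·sin(2·t), sustituimos t = 9.565736778513584 para obtener v = -1.11279237329876.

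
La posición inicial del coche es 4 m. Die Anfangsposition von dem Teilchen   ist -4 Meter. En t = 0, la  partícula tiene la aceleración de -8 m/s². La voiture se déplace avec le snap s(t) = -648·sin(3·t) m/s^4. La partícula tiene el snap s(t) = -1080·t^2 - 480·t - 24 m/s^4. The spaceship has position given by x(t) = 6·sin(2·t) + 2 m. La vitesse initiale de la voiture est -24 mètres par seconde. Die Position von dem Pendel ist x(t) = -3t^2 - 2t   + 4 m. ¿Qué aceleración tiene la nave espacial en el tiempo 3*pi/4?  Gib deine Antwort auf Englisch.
We must differentiate our position equation x(t) = 6·sin(2·t) + 2 2 times. The derivative of position gives velocity: v(t) = 12·cos(2·t). Differentiating velocity, we get acceleration: a(t) = -24·sin(2·t). Using a(t) = -24·sin(2·t) and substituting t = 3*pi/4, we find a = 24.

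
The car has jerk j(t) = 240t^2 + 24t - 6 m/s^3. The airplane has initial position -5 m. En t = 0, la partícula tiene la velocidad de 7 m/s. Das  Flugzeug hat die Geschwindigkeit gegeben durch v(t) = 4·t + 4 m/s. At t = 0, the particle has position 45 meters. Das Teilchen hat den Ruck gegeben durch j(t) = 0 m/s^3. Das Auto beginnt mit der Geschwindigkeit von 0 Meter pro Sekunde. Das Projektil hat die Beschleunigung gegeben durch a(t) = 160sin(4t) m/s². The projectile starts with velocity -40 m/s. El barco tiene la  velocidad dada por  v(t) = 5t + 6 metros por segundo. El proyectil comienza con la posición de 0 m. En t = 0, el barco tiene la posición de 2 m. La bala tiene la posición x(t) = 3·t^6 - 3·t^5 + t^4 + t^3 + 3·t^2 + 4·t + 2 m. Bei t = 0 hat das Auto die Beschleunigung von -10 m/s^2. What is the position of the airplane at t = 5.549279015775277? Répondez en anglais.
Starting from velocity v(t) = 4·t + 4, we take 1 integral. Taking ∫v(t)dt and applying x(0) = -5, we find x(t) = 2·t^2 + 4·t - 5. We have position x(t) = 2·t^2 + 4·t - 5. Substituting t = 5.549279015775277: x(5.549279015775277) = 78.7861112529488.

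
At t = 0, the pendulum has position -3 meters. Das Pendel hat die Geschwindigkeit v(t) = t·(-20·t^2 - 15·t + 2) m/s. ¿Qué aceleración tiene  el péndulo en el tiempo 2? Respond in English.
Starting from velocity v(t) = t·(-20·t^2 - 15·t + 2), we take 1 derivative. Taking d/dt of v(t), we find a(t) = -20·t^2 + t·(-40·t - 15) - 15·t + 2. From the given acceleration equation a(t) = -20·t^2 + t·(-40·t - 15) - 15·t + 2, we substitute t = 2 to get a = -298.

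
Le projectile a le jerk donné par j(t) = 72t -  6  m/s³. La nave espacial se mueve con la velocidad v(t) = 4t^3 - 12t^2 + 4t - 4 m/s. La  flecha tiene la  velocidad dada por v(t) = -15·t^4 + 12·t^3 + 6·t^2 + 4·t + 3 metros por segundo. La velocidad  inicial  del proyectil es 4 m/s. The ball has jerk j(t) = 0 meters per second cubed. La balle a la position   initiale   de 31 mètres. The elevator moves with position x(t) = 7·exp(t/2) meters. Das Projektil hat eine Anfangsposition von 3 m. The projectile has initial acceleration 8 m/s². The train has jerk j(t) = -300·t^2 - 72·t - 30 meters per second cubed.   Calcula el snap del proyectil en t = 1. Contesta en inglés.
We must differentiate our jerk equation j(t) = 72·t - 6 1 time. The derivative of jerk gives snap: s(t) = 72. Using s(t) = 72 and substituting t = 1, we find s = 72.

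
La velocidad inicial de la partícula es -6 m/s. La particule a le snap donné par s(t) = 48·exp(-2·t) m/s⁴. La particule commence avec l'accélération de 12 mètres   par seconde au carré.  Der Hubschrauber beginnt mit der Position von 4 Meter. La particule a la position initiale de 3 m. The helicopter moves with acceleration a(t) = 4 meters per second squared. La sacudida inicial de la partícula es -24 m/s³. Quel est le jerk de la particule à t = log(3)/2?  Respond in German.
Um dies zu lösen, müssen wir 1 Stammfunktion unserer Gleichung für den Snap s(t) = 48·exp(-2·t) finden. Das Integral von dem Snap ist der Ruck. Mit j(0) = -24 erhalten wir j(t) = -24·exp(-2·t). Mit j(t) = -24·exp(-2·t) und Einsetzen von t = log(3)/2, finden wir j = -8.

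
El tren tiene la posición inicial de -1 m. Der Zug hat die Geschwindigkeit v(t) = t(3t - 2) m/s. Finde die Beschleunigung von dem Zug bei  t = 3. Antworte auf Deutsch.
Ausgehend von der Geschwindigkeit v(t) = t·(3·t - 2), nehmen wir 1 Ableitung. Die Ableitung von der Geschwindigkeit ergibt die Beschleunigung: a(t) = 6·t - 2. Aus der Gleichung für die Beschleunigung a(t) = 6·t - 2, setzen wir t = 3 ein und erhalten a = 16.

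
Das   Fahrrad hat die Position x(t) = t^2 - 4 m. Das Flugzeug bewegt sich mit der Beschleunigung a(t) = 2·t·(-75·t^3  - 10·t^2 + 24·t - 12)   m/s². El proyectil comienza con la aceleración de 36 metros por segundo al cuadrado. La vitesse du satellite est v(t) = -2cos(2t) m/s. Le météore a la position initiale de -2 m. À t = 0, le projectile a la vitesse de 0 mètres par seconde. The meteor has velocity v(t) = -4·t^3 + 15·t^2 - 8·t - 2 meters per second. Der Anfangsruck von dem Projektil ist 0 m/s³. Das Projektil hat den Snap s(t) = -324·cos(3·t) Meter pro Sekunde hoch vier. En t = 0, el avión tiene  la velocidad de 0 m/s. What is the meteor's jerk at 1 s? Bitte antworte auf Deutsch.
Ausgehend von der Geschwindigkeit v(t) = -4·t^3 + 15·t^2 - 8·t - 2, nehmen wir 2 Ableitungen. Die Ableitung von der Geschwindigkeit ergibt die Beschleunigung: a(t) = -12·t^2 + 30·t - 8. Die Ableitung von der Beschleunigung ergibt den Ruck: j(t) = 30 - 24·t. Aus der Gleichung für den Ruck j(t) = 30 - 24·t, setzen wir t = 1 ein und erhalten j = 6.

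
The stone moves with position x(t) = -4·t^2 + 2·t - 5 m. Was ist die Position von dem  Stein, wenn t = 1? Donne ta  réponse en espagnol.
Usando x(t) = -4·t^2 + 2·t - 5 y sustituyendo t = 1, encontramos x = -7.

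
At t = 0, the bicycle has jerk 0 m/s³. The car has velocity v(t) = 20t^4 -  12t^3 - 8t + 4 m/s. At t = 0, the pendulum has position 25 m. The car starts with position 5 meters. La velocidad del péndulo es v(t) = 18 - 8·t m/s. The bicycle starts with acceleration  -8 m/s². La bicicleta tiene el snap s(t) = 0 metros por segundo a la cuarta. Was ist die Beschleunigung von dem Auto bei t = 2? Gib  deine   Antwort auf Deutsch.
Um dies zu lösen, müssen wir 1 Ableitung unserer Gleichung für die Geschwindigkeit v(t) = 20·t^4 - 12·t^3 - 8·t + 4 nehmen. Durch Ableiten von der Geschwindigkeit erhalten wir die Beschleunigung: a(t) = 80·t^3 - 36·t^2 - 8. Wir haben die Beschleunigung a(t) = 80·t^3 - 36·t^2 - 8. Durch Einsetzen von t = 2: a(2) = 488.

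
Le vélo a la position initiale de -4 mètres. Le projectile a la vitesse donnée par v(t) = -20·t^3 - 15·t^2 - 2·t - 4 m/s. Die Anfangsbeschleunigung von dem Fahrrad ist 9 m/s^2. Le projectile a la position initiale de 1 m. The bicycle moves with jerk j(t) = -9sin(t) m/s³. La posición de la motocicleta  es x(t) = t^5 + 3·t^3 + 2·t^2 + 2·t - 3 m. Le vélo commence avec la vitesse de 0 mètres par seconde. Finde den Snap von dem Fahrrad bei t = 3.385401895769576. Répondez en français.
En partant du jerk j(t) = -9·sin(t), nous prenons 1 dérivée. En prenant d/dt de j(t), nous trouvons s(t) = -9·cos(t). En utilisant s(t) = -9·cos(t) et en substituant t = 3.385401895769576, nous trouvons s = 8.73382916667744.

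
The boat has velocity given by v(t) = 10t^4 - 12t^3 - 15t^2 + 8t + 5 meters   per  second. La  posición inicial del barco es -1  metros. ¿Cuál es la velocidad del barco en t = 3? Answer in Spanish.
Usando v(t) = 10·t^4 - 12·t^3 - 15·t^2 + 8·t + 5 y sustituyendo t = 3, encontramos v = 380.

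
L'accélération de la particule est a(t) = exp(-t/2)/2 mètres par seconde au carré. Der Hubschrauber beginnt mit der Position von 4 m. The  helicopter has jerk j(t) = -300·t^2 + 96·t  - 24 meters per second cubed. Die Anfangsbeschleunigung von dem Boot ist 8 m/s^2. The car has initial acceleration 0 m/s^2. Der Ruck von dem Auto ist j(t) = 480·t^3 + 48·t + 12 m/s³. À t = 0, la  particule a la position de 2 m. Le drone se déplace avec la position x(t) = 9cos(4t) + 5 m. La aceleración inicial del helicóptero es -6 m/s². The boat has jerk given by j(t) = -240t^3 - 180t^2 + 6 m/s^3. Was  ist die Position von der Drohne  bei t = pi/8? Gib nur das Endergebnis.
Die Antwort ist 5.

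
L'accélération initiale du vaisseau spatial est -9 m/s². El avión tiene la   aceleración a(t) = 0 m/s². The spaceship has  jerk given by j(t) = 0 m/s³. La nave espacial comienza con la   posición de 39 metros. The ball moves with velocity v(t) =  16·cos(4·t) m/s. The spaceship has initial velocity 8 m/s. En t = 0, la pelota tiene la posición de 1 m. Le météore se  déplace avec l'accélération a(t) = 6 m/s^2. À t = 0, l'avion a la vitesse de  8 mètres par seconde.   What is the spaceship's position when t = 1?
Starting from jerk j(t) = 0, we take 3 integrals. Taking ∫j(t)dt and applying a(0) = -9, we find a(t) = -9. The antiderivative of acceleration is velocity. Using v(0) = 8, we get v(t) = 8 - 9·t. Integrating velocity and using the initial condition x(0) = 39, we get x(t) = -9·t^2/2 + 8·t + 39. From the given position equation x(t) = -9·t^2/2 + 8·t + 39, we substitute t = 1 to get x = 85/2.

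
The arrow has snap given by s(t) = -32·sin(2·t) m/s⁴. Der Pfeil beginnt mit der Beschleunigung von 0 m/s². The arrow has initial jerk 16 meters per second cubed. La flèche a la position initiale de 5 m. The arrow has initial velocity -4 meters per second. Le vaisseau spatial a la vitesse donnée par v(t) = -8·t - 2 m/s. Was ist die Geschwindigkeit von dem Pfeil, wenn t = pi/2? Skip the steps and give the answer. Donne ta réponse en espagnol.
La respuesta es 4.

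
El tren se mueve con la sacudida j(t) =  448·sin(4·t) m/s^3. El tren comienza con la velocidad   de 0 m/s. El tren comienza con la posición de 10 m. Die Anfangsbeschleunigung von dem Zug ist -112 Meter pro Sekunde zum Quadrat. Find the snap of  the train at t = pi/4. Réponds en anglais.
Starting from jerk j(t) = 448·sin(4·t), we take 1 derivative. Taking d/dt of j(t), we find s(t) = 1792·cos(4·t). Using s(t) = 1792·cos(4·t) and substituting t = pi/4, we find s = -1792.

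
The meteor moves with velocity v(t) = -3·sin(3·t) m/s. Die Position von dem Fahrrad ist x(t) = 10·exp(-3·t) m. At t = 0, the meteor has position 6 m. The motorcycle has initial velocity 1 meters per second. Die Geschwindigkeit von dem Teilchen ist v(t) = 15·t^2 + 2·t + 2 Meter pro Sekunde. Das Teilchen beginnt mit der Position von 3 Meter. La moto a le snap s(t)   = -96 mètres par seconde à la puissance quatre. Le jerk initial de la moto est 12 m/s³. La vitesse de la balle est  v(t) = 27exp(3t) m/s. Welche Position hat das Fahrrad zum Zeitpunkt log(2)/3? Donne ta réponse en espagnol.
Tenemos la posición x(t) = 10·exp(-3·t). Sustituyendo t = log(2)/3: x(log(2)/3) = 5.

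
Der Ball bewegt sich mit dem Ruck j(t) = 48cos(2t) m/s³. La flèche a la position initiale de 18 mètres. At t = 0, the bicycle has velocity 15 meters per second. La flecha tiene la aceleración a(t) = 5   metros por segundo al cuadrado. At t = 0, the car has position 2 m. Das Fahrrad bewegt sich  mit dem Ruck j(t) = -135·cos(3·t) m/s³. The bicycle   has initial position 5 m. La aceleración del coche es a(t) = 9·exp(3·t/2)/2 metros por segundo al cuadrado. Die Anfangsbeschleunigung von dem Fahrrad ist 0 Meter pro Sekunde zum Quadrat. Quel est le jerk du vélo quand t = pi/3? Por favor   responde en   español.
Usando j(t) = -135·cos(3·t) y sustituyendo t = pi/3, encontramos j = 135.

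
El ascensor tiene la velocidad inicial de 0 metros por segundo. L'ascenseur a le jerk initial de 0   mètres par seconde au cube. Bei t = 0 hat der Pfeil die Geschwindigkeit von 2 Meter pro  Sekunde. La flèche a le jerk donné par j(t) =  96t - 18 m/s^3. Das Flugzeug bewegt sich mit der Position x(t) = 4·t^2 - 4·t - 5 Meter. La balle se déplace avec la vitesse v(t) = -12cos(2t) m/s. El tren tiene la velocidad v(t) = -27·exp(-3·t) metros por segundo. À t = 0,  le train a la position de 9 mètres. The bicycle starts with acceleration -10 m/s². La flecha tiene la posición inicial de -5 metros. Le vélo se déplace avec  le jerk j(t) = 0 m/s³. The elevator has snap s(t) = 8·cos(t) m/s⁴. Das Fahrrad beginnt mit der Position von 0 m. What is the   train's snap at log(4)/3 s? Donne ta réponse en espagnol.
Partiendo de la velocidad v(t) = -27·exp(-3·t), tomamos 3 derivadas. Derivando la velocidad, obtenemos la aceleración: a(t) = 81·exp(-3·t). Derivando la aceleración, obtenemos la sacudida: j(t) = -243·exp(-3·t). Tomando d/dt de j(t), encontramos s(t) = 729·exp(-3·t). Usando s(t) = 729·exp(-3·t) y sustituyendo t = log(4)/3, encontramos s = 729/4.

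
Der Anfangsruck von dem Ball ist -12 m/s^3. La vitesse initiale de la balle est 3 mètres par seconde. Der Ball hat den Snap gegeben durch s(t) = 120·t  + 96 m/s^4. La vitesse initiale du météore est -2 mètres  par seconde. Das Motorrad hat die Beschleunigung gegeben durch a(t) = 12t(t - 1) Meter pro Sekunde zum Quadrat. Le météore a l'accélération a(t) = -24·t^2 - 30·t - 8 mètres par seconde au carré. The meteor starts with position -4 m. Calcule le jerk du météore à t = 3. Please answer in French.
Pour résoudre ceci, nous devons prendre 1 dérivée de notre équation de l'accélération a(t) = -24·t^2 - 30·t - 8. En prenant d/dt de a(t), nous trouvons j(t) = -48·t - 30. De l'équation du jerk j(t) = -48·t - 30, nous substituons t = 3 pour obtenir j = -174.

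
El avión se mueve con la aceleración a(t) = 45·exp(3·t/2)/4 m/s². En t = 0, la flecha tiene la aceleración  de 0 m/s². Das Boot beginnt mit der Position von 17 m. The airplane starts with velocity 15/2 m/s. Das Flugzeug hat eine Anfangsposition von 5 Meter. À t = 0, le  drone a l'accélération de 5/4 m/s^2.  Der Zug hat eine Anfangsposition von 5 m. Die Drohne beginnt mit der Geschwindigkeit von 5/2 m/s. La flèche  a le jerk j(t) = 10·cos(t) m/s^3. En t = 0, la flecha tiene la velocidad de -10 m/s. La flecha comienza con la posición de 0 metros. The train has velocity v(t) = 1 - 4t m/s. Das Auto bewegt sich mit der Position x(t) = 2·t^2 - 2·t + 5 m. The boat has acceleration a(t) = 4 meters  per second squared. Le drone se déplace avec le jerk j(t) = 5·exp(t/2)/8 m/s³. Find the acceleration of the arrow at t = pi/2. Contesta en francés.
En partant du jerk j(t) = 10·cos(t), nous prenons 1 intégrale. En intégrant le jerk et en utilisant la condition initiale a(0) = 0, nous obtenons a(t) = 10·sin(t). En utilisant a(t) = 10·sin(t) et en substituant t = pi/2, nous trouvons a = 10.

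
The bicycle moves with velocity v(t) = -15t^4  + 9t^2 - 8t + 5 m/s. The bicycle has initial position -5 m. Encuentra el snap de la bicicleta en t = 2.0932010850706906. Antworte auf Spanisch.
Partiendo de la velocidad v(t) = -15·t^4 + 9·t^2 - 8·t + 5, tomamos 3 derivadas. Derivando la velocidad, obtenemos la aceleración: a(t) = -60·t^3 + 18·t - 8. La derivada de la aceleración da la sacudida: j(t) = 18 - 180·t^2. Derivando la sacudida, obtenemos el snap: s(t) = -360·t. Tenemos el snap s(t) = -360·t. Sustituyendo t = 2.0932010850706906: s(2.0932010850706906) = -753.552390625449.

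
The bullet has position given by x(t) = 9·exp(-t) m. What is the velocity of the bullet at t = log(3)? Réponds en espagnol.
Debemos derivar nuestra ecuación de la posición x(t) = 9·exp(-t) 1 vez. La derivada de la posición da la velocidad: v(t) = -9·exp(-t). Usando v(t) = -9·exp(-t) y sustituyendo t = log(3), encontramos v = -3.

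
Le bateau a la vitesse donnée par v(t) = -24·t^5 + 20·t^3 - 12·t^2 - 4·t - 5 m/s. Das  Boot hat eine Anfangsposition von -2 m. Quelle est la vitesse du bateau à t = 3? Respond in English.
From the given velocity equation v(t) = -24·t^5 + 20·t^3 - 12·t^2 - 4·t - 5, we substitute t = 3 to get v = -5417.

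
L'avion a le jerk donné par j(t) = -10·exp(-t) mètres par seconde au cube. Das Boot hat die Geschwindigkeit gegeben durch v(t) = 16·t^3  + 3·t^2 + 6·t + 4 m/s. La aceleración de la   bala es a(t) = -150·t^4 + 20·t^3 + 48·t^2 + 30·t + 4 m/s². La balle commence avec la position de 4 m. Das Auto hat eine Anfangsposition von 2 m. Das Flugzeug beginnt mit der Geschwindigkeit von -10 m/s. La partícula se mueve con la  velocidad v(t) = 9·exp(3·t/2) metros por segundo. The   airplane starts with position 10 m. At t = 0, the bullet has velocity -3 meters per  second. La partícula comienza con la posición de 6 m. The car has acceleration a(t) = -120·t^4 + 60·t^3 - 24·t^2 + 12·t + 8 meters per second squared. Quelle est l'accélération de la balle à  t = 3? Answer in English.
Using a(t) = -150·t^4 + 20·t^3 + 48·t^2 + 30·t + 4 and substituting t = 3, we find a = -11084.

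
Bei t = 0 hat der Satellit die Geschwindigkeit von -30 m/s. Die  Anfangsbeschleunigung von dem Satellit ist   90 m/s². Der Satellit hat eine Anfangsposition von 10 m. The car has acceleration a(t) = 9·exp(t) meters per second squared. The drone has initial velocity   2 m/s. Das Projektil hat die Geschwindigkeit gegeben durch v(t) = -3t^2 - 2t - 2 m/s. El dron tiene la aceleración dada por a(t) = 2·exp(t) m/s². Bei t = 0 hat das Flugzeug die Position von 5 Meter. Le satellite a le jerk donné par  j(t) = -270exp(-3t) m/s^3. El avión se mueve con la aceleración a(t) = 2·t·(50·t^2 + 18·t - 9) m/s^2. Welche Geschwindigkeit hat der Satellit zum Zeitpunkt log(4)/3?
Ausgehend von dem Ruck j(t) = -270·exp(-3·t), nehmen wir 2 Integrale. Mit ∫j(t)dt und Anwendung von a(0) = 90, finden wir a(t) = 90·exp(-3·t). Die Stammfunktion von der Beschleunigung ist die Geschwindigkeit. Mit v(0) = -30 erhalten wir v(t) = -30·exp(-3·t). Aus der Gleichung für die Geschwindigkeit v(t) = -30·exp(-3·t), setzen wir t = log(4)/3 ein und erhalten v = -15/2.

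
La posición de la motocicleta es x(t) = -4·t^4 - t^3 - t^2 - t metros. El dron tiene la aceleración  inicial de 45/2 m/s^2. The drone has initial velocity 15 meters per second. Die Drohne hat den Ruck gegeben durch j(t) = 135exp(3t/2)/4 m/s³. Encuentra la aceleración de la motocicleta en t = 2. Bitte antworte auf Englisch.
To solve this, we need to take 2 derivatives of our position equation x(t) = -4·t^4 - t^3 - t^2 - t. The derivative of position gives velocity: v(t) = -16·t^3 - 3·t^2 - 2·t - 1. Taking d/dt of v(t), we find a(t) = -48·t^2 - 6·t - 2. We have acceleration a(t) = -48·t^2 - 6·t - 2. Substituting t = 2: a(2) = -206.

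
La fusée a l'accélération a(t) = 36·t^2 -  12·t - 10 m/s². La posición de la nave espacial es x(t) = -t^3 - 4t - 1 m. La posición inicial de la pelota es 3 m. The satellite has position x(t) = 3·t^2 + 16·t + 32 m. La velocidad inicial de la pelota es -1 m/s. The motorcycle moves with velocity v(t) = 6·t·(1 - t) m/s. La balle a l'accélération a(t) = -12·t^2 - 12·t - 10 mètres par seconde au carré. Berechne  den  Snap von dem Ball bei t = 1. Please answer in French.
En partant de l'accélération a(t) = -12·t^2 - 12·t - 10, nous prenons 2 dérivées. La dérivée de l'accélération donne le jerk: j(t) = -24·t - 12. En dérivant le jerk, nous obtenons le snap: s(t) = -24. De l'équation du snap s(t) = -24, nous substituons t = 1 pour obtenir s = -24.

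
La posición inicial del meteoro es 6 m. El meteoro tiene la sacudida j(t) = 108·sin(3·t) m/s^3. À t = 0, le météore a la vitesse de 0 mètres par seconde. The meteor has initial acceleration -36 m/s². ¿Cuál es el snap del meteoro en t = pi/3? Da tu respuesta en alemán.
Ausgehend von dem Ruck j(t) = 108·sin(3·t), nehmen wir 1 Ableitung. Mit d/dt von j(t) finden wir s(t) = 324·cos(3·t). Aus der Gleichung für den Snap s(t) = 324·cos(3·t), setzen wir t = pi/3 ein und erhalten s = -324.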